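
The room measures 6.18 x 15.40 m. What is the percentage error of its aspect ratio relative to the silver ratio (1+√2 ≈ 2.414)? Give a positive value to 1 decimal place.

Ratio = 15.40 / 6.18 ≈ 2.4919.
Ideal silver ratio ≈ 2.4142. |2.4919 − 2.4142| / 2.4142 ≈ 3.22% → 3.2%.

3.2%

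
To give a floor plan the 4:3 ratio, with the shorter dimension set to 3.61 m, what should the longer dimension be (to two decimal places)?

4:3 ≈ 1.33333.
Longer side = 3.61 × 1.33333 ≈ 4.8133 → 4.81 m.

4.81 m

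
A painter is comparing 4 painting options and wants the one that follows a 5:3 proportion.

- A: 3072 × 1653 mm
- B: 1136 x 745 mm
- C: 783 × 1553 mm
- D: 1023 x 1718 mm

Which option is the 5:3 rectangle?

Ratios (long/short): A ≈ 1.858; B ≈ 1.525; C ≈ 1.983; D ≈ 1.679.
5:3 ≈ 1.667; option D is nearest (Δ 0.012).

D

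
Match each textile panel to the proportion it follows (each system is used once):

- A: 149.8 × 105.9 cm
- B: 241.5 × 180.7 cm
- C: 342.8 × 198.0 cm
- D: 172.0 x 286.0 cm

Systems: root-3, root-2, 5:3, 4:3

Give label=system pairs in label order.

A=root-2, B=4:3, C=root-3, D=5:3

A = 149.8/105.9 ≈ 1.415 → root-2 (1.414)
B = 241.5/180.7 ≈ 1.336 → 4:3 (1.333)
C = 342.8/198.0 ≈ 1.731 → root-3 (1.732)
D = 286.0/172.0 ≈ 1.663 → 5:3 (1.667)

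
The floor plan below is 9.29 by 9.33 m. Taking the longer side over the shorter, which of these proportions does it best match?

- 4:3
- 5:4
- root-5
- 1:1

1:1

9.33/9.29 ≈ 1.004. Nearest candidates are 1:1 (1.000, off by 0.004) and 5:4 (1.250, off by 0.246).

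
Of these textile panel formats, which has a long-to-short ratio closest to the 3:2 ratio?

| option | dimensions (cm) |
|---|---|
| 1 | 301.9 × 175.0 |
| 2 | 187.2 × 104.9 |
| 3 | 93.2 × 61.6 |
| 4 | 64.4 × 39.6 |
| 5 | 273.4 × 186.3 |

3

Target 3:2 ≈ 1.500.
1: 1.725 (Δ0.225)  2: 1.785 (Δ0.285)  3: 1.513 (Δ0.013)  4: 1.626 (Δ0.126)  5: 1.468 (Δ0.032)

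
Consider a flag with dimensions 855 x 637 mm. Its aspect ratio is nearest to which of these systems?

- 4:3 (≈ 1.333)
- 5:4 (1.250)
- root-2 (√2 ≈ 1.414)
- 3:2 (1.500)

4:3

855/637 ≈ 1.342. Nearest candidates are 4:3 (1.333, off by 0.009) and root-2 (1.414, off by 0.072).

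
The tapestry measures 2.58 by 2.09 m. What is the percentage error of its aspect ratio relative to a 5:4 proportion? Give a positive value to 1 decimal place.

Ratio = 2.58 / 2.09 ≈ 1.2344.
Ideal 5:4 = 1.2500. |1.2344 − 1.2500| / 1.2500 ≈ 1.25% → 1.2%.

1.2%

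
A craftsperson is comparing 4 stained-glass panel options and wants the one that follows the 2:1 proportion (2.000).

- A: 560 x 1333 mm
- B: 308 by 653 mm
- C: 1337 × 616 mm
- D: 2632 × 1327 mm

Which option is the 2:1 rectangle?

Ratios (long/short): A ≈ 2.380; B ≈ 2.120; C ≈ 2.170; D ≈ 1.983.
2:1 ≈ 2.000; option D is nearest (Δ 0.017).

D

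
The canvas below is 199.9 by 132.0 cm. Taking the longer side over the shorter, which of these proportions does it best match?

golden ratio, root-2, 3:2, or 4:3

3:2

Ratio = 199.9 / 132.0 ≈ 1.514.
Distances: golden ratio 1.618 (Δ 0.104); root-2 1.414 (Δ 0.100); 3:2 1.500 (Δ 0.014); 4:3 1.333 (Δ 0.181).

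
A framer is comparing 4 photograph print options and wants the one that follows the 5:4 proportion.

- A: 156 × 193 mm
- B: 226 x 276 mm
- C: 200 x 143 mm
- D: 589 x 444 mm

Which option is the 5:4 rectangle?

A

Ratios (long/short): A ≈ 1.237; B ≈ 1.221; C ≈ 1.399; D ≈ 1.327.
5:4 ≈ 1.250; option A is nearest (Δ 0.013).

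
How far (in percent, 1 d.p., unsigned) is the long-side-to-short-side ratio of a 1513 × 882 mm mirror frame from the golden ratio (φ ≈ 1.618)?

Ratio = 1513 / 882 ≈ 1.7154.
Ideal golden ratio ≈ 1.6180. |1.7154 − 1.6180| / 1.6180 ≈ 6.02% → 6.0%.

6.0%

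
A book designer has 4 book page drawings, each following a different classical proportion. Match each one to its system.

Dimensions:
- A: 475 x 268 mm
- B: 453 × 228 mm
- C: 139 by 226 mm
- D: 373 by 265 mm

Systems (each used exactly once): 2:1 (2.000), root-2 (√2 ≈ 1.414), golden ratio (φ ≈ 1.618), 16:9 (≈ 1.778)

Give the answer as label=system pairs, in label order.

Ratios: A ≈ 1.772; B ≈ 1.987; C ≈ 1.626; D ≈ 1.408.
Targets: 2:1 ≈ 2.000; root-2 ≈ 1.414; golden ratio ≈ 1.618; 16:9 ≈ 1.778.

A=16:9, B=2:1, C=golden ratio, D=root-2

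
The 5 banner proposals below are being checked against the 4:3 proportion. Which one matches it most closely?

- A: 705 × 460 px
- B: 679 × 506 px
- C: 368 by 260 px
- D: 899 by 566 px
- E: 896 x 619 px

Target 4:3 ≈ 1.333.
A: 1.533 (Δ0.200)  B: 1.342 (Δ0.009)  C: 1.415 (Δ0.082)  D: 1.588 (Δ0.255)  E: 1.447 (Δ0.114)

B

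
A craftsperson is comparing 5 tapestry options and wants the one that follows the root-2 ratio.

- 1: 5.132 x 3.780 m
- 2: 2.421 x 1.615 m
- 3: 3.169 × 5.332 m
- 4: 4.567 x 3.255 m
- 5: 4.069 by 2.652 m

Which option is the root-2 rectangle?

4

Ratios (long/short): 1 ≈ 1.358; 2 ≈ 1.499; 3 ≈ 1.683; 4 ≈ 1.403; 5 ≈ 1.534.
root-2 ≈ 1.414; option 4 is nearest (Δ 0.011).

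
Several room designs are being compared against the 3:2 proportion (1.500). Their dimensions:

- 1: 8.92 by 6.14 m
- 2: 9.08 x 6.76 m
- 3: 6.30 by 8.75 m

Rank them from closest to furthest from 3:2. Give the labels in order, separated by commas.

Ratios: 1 = 8.92 / 6.14 ≈ 1.453; 2 = 9.08 / 6.76 ≈ 1.343; 3 = 8.75 / 6.30 ≈ 1.389.
|Δ from 1.500|: 1 0.047; 2 0.157; 3 0.111.

1, 3, 2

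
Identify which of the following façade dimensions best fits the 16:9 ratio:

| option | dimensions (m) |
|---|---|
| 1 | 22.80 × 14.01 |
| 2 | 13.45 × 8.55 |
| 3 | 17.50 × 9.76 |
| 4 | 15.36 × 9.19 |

3

Ratios (long/short): 1 ≈ 1.627; 2 ≈ 1.573; 3 ≈ 1.793; 4 ≈ 1.671.
16:9 ≈ 1.778; option 3 is nearest (Δ 0.015).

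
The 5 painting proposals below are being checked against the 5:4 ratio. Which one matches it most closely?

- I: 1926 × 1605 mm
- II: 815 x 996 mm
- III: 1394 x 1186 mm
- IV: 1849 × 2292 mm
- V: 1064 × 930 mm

Target 5:4 ≈ 1.250.
I: 1.200 (Δ0.050)  II: 1.222 (Δ0.028)  III: 1.175 (Δ0.075)  IV: 1.240 (Δ0.010)  V: 1.144 (Δ0.106)

IV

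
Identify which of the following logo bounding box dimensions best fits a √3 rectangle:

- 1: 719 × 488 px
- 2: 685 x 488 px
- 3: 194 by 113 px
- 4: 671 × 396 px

Target root-3 ≈ 1.732.
1: 1.473 (Δ0.259)  2: 1.404 (Δ0.328)  3: 1.717 (Δ0.015)  4: 1.694 (Δ0.038)

3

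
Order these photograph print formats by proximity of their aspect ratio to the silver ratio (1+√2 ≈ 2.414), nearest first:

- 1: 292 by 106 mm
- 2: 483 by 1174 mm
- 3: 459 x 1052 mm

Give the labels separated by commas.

2, 3, 1

Ratios: 1 = 292 / 106 ≈ 2.755; 2 = 1174 / 483 ≈ 2.431; 3 = 1052 / 459 ≈ 2.292.
|Δ from 2.414|: 1 0.341; 2 0.017; 3 0.122.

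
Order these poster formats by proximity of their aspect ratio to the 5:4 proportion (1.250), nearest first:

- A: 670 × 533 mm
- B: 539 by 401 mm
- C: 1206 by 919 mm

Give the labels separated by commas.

Ratios: A = 670 / 533 ≈ 1.257; B = 539 / 401 ≈ 1.344; C = 1206 / 919 ≈ 1.312.
|Δ from 1.250|: A 0.007; B 0.094; C 0.062.

A, C, B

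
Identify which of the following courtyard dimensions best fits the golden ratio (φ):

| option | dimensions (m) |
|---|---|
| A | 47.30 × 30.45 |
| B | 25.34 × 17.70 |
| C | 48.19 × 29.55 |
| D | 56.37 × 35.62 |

Ratios (long/short): A ≈ 1.553; B ≈ 1.432; C ≈ 1.631; D ≈ 1.583.
golden ratio ≈ 1.618; option C is nearest (Δ 0.013).

C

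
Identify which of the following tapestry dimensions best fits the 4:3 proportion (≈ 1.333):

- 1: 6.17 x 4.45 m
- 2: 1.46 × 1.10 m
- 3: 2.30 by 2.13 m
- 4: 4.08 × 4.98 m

2

Ratios (long/short): 1 ≈ 1.387; 2 ≈ 1.327; 3 ≈ 1.080; 4 ≈ 1.221.
4:3 ≈ 1.333; option 2 is nearest (Δ 0.006).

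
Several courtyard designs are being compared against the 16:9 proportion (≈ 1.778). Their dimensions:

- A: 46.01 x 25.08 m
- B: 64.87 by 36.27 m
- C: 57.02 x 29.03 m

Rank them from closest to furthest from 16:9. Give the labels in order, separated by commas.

A: 46.01/25.08 ≈ 1.835 → |1.835 − 1.778| = 0.057
B: 64.87/36.27 ≈ 1.789 → |1.789 − 1.778| = 0.011
C: 57.02/29.03 ≈ 1.964 → |1.964 − 1.778| = 0.186

B, A, C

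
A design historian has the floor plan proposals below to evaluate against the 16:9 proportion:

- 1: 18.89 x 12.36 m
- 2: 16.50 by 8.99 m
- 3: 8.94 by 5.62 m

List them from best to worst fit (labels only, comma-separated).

2, 3, 1

1: 18.89/12.36 ≈ 1.528 → |1.528 − 1.778| = 0.250
2: 16.50/8.99 ≈ 1.835 → |1.835 − 1.778| = 0.057
3: 8.94/5.62 ≈ 1.591 → |1.591 − 1.778| = 0.187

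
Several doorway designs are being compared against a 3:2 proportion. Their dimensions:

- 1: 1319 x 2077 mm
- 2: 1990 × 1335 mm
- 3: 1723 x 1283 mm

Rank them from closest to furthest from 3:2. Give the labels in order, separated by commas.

1: 2077/1319 ≈ 1.575 → |1.575 − 1.500| = 0.075
2: 1990/1335 ≈ 1.491 → |1.491 − 1.500| = 0.009
3: 1723/1283 ≈ 1.343 → |1.343 − 1.500| = 0.157

2, 1, 3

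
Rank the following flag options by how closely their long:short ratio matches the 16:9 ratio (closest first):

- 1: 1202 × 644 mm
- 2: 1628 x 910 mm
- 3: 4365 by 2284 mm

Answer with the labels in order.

Ratios: 1 = 1202 / 644 ≈ 1.866; 2 = 1628 / 910 ≈ 1.789; 3 = 4365 / 2284 ≈ 1.911.
|Δ from 1.778|: 1 0.088; 2 0.011; 3 0.133.

2, 1, 3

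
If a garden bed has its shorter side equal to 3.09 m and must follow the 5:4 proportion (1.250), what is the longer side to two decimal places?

3.86 m

5:4 = 1.25000.
Longer side = 3.09 × 1.25000 ≈ 3.8625 → 3.86 m.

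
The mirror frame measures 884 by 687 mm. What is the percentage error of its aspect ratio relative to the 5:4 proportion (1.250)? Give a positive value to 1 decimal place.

Ratio = 884 / 687 ≈ 1.2868.
Ideal 5:4 = 1.2500. |1.2868 − 1.2500| / 1.2500 ≈ 2.94% → 2.9%.

2.9%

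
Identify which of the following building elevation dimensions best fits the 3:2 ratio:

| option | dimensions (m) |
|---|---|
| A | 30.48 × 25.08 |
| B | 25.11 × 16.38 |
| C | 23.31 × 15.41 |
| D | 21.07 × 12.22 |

Target 3:2 ≈ 1.500.
A: 1.215 (Δ0.285)  B: 1.533 (Δ0.033)  C: 1.513 (Δ0.013)  D: 1.724 (Δ0.224)

C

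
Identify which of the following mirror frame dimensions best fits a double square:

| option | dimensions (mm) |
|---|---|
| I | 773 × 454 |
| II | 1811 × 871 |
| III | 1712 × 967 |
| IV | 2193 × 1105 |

Ratios (long/short): I ≈ 1.703; II ≈ 2.079; III ≈ 1.770; IV ≈ 1.985.
2:1 ≈ 2.000; option IV is nearest (Δ 0.015).

IV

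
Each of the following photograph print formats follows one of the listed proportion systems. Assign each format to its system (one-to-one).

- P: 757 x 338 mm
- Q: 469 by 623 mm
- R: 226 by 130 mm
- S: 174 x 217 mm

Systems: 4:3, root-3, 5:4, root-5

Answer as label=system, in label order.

P = 757/338 ≈ 2.240 → root-5 (2.236)
Q = 623/469 ≈ 1.328 → 4:3 (1.333)
R = 226/130 ≈ 1.738 → root-3 (1.732)
S = 217/174 ≈ 1.247 → 5:4 (1.250)

P=root-5, Q=4:3, R=root-3, S=5:4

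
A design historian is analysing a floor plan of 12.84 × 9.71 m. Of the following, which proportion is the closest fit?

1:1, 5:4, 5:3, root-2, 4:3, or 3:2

Ratio = 12.84 / 9.71 ≈ 1.322.
Distances: 1:1 1.000 (Δ 0.322); 5:4 1.250 (Δ 0.072); 5:3 1.667 (Δ 0.345); root-2 1.414 (Δ 0.092); 4:3 1.333 (Δ 0.011); 3:2 1.500 (Δ 0.178).

4:3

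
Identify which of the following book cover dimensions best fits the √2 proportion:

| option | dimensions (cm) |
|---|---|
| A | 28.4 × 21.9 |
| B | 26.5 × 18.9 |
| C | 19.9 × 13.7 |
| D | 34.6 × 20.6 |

B

Ratios (long/short): A ≈ 1.297; B ≈ 1.402; C ≈ 1.453; D ≈ 1.680.
root-2 ≈ 1.414; option B is nearest (Δ 0.012).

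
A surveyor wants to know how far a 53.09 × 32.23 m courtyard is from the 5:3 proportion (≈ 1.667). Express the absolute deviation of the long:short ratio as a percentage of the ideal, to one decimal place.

1.2%

Ratio = 53.09 / 32.23 ≈ 1.6472.
Ideal 5:3 ≈ 1.6667. |1.6472 − 1.6667| / 1.6667 ≈ 1.17% → 1.2%.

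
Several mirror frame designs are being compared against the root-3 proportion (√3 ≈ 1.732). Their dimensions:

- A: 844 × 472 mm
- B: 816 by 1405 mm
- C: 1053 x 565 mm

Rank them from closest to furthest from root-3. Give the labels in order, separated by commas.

B, A, C

Ratios: A = 844 / 472 ≈ 1.788; B = 1405 / 816 ≈ 1.722; C = 1053 / 565 ≈ 1.864.
|Δ from 1.732|: A 0.056; B 0.010; C 0.132.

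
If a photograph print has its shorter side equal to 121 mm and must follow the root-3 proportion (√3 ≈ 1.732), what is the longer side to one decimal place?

209.6 mm

root-3 ≈ 1.73205.
Longer side = 121 × 1.73205 ≈ 209.578 → 209.6 mm.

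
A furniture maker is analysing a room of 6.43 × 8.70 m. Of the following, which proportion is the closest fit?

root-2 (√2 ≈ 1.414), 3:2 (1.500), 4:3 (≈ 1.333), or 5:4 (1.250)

4:3

8.70/6.43 ≈ 1.353. Nearest candidates are 4:3 (1.333, off by 0.020) and root-2 (1.414, off by 0.061).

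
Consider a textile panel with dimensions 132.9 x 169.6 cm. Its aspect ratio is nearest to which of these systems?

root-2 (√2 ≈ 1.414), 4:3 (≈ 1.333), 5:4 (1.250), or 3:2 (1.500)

Ratio = 169.6 / 132.9 ≈ 1.276.
Distances: root-2 1.414 (Δ 0.138); 4:3 1.333 (Δ 0.057); 5:4 1.250 (Δ 0.026); 3:2 1.500 (Δ 0.224).

5:4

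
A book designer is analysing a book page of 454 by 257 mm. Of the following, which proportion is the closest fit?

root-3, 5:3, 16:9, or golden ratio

454/257 ≈ 1.767. Nearest candidates are 16:9 (1.778, off by 0.011) and root-3 (1.732, off by 0.035).

16:9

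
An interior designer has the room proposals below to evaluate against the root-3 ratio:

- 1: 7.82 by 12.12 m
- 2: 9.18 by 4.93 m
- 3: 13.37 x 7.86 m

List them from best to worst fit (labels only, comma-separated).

3, 2, 1

1: 12.12/7.82 ≈ 1.550 → |1.550 − 1.732| = 0.182
2: 9.18/4.93 ≈ 1.862 → |1.862 − 1.732| = 0.130
3: 13.37/7.86 ≈ 1.701 → |1.701 − 1.732| = 0.031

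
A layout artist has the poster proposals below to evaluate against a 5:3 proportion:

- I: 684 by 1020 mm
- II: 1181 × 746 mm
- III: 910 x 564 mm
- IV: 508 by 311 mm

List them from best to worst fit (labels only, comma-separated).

IV, III, II, I

Ratios: I = 1020 / 684 ≈ 1.491; II = 1181 / 746 ≈ 1.583; III = 910 / 564 ≈ 1.613; IV = 508 / 311 ≈ 1.633.
|Δ from 1.667|: I 0.176; II 0.084; III 0.054; IV 0.034.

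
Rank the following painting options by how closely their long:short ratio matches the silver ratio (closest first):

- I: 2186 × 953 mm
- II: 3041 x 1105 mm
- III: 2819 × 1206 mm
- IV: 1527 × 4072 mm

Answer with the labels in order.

III, I, IV, II

Ratios: I = 2186 / 953 ≈ 2.294; II = 3041 / 1105 ≈ 2.752; III = 2819 / 1206 ≈ 2.337; IV = 4072 / 1527 ≈ 2.667.
|Δ from 2.414|: I 0.120; II 0.338; III 0.077; IV 0.253.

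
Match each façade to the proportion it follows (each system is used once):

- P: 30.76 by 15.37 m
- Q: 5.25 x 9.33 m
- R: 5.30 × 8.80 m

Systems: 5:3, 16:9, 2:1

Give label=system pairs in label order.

P = 30.76/15.37 ≈ 2.001 → 2:1 (2.000)
Q = 9.33/5.25 ≈ 1.777 → 16:9 (1.778)
R = 8.80/5.30 ≈ 1.660 → 5:3 (1.667)

P=2:1, Q=16:9, R=5:3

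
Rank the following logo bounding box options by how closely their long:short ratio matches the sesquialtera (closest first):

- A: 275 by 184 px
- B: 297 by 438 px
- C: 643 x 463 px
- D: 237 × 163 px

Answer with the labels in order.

A, B, D, C

A: 275/184 ≈ 1.495 → |1.495 − 1.500| = 0.005
B: 438/297 ≈ 1.475 → |1.475 − 1.500| = 0.025
C: 643/463 ≈ 1.389 → |1.389 − 1.500| = 0.111
D: 237/163 ≈ 1.454 → |1.454 − 1.500| = 0.046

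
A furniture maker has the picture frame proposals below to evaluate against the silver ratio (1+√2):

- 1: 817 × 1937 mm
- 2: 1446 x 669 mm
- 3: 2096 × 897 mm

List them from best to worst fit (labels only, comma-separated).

1: 1937/817 ≈ 2.371 → |2.371 − 2.414| = 0.043
2: 1446/669 ≈ 2.161 → |2.161 − 2.414| = 0.253
3: 2096/897 ≈ 2.337 → |2.337 − 2.414| = 0.077

1, 3, 2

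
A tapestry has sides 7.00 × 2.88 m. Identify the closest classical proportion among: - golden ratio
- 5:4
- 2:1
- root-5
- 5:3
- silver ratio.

silver ratio

7.00/2.88 ≈ 2.431. Nearest candidates are silver ratio (2.414, off by 0.017) and root-5 (2.236, off by 0.195).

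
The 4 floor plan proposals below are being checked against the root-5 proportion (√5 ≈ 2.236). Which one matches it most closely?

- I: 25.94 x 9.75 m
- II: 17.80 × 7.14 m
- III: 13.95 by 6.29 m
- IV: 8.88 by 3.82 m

Ratios (long/short): I ≈ 2.661; II ≈ 2.493; III ≈ 2.218; IV ≈ 2.325.
root-5 ≈ 2.236; option III is nearest (Δ 0.018).

III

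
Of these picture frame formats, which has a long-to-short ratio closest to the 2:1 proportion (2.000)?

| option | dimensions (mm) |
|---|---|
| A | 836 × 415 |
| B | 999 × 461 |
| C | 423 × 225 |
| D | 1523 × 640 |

A

Ratios (long/short): A ≈ 2.014; B ≈ 2.167; C ≈ 1.880; D ≈ 2.380.
2:1 ≈ 2.000; option A is nearest (Δ 0.014).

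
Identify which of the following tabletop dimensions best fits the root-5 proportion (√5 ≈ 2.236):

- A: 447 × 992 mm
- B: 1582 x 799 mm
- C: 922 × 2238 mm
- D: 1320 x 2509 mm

Target root-5 ≈ 2.236.
A: 2.219 (Δ0.017)  B: 1.980 (Δ0.256)  C: 2.427 (Δ0.191)  D: 1.901 (Δ0.335)

A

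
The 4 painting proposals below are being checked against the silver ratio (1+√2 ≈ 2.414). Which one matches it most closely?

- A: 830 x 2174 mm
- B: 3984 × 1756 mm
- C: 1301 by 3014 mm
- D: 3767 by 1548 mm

Ratios (long/short): A ≈ 2.619; B ≈ 2.269; C ≈ 2.317; D ≈ 2.433.
silver ratio ≈ 2.414; option D is nearest (Δ 0.019).

D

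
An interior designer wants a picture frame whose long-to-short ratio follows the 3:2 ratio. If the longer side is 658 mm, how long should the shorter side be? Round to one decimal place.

438.7 mm

3:2 = 1.50000.
Shorter side = 658 ÷ 1.50000 ≈ 438.667 → 438.7 mm.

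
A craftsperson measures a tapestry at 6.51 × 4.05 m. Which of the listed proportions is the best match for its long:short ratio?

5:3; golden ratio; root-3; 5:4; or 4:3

Ratio = 6.51 / 4.05 ≈ 1.607.
Distances: 5:3 1.667 (Δ 0.060); golden ratio 1.618 (Δ 0.011); root-3 1.732 (Δ 0.125); 5:4 1.250 (Δ 0.357); 4:3 1.333 (Δ 0.274).

golden ratio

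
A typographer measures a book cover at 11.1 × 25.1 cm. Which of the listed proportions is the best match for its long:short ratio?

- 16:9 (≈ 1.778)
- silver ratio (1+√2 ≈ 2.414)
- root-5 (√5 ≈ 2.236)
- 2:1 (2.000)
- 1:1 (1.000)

25.1/11.1 ≈ 2.261. Nearest candidates are root-5 (2.236, off by 0.025) and silver ratio (2.414, off by 0.153).

root-5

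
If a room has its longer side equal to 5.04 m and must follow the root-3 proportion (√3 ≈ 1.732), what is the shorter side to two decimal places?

2.91 m

root-3 ≈ 1.73205.
Shorter side = 5.04 ÷ 1.73205 ≈ 2.9098 → 2.91 m.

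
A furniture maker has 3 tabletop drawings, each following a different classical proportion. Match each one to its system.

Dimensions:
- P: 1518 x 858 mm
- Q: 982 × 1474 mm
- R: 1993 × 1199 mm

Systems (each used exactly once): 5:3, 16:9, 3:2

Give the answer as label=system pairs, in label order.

P=16:9, Q=3:2, R=5:3

Ratios: P ≈ 1.769; Q ≈ 1.501; R ≈ 1.662.
Targets: 5:3 ≈ 1.667; 16:9 ≈ 1.778; 3:2 ≈ 1.500.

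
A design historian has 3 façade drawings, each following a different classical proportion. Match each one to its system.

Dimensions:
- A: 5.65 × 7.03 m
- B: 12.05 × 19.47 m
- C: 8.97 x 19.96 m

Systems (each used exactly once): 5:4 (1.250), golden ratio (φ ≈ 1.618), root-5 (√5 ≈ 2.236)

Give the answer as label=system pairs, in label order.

A=5:4, B=golden ratio, C=root-5

A = 7.03/5.65 ≈ 1.244 → 5:4 (1.250)
B = 19.47/12.05 ≈ 1.616 → golden ratio (1.618)
C = 19.96/8.97 ≈ 2.225 → root-5 (2.236)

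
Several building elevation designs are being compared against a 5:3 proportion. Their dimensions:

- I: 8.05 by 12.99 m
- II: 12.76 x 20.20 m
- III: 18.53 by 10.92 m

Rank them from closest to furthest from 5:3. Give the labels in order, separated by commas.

III, I, II

Ratios: I = 12.99 / 8.05 ≈ 1.614; II = 20.20 / 12.76 ≈ 1.583; III = 18.53 / 10.92 ≈ 1.697.
|Δ from 1.667|: I 0.053; II 0.084; III 0.030.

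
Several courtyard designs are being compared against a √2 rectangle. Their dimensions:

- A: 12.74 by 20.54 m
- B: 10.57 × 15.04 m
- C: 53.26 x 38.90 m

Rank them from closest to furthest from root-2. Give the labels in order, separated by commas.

Ratios: A = 20.54 / 12.74 ≈ 1.612; B = 15.04 / 10.57 ≈ 1.423; C = 53.26 / 38.90 ≈ 1.369.
|Δ from 1.414|: A 0.198; B 0.009; C 0.045.

B, C, A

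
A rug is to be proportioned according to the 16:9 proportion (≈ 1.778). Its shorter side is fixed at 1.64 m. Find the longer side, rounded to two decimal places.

16:9 ≈ 1.77778.
Longer side = 1.64 × 1.77778 ≈ 2.9156 → 2.92 m.

2.92 m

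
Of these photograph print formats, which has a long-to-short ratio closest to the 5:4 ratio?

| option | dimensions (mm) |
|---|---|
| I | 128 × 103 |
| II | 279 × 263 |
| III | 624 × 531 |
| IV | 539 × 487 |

Target 5:4 ≈ 1.250.
I: 1.243 (Δ0.007)  II: 1.061 (Δ0.189)  III: 1.175 (Δ0.075)  IV: 1.107 (Δ0.143)

I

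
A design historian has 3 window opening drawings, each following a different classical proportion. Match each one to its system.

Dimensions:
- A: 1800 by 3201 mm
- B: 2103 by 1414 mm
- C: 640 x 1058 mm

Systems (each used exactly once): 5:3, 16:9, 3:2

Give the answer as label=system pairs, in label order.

Ratios: A ≈ 1.778; B ≈ 1.487; C ≈ 1.653.
Targets: 5:3 ≈ 1.667; 16:9 ≈ 1.778; 3:2 ≈ 1.500.

A=16:9, B=3:2, C=5:3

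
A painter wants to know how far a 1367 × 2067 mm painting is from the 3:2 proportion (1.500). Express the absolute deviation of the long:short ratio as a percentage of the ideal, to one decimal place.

0.8%

Ratio = 2067 / 1367 ≈ 1.5121.
Ideal 3:2 = 1.5000. |1.5121 − 1.5000| / 1.5000 ≈ 0.81% → 0.8%.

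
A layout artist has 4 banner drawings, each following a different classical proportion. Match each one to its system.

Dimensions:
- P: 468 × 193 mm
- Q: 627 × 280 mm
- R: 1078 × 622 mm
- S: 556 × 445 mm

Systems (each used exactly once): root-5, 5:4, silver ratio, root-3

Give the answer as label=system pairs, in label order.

P = 468/193 ≈ 2.425 → silver ratio (2.414)
Q = 627/280 ≈ 2.239 → root-5 (2.236)
R = 1078/622 ≈ 1.733 → root-3 (1.732)
S = 556/445 ≈ 1.249 → 5:4 (1.250)

P=silver ratio, Q=root-5, R=root-3, S=5:4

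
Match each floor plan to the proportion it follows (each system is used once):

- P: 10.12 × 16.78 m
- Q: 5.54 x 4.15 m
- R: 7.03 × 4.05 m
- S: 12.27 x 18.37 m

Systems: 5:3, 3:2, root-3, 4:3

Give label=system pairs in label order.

Ratios: P ≈ 1.658; Q ≈ 1.335; R ≈ 1.736; S ≈ 1.497.
Targets: 5:3 ≈ 1.667; 3:2 ≈ 1.500; root-3 ≈ 1.732; 4:3 ≈ 1.333.

P=5:3, Q=4:3, R=root-3, S=3:2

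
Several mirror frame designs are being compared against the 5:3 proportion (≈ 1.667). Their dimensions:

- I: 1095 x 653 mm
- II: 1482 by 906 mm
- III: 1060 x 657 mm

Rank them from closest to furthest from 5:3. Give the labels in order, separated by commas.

I, II, III

I: 1095/653 ≈ 1.677 → |1.677 − 1.667| = 0.010
II: 1482/906 ≈ 1.636 → |1.636 − 1.667| = 0.031
III: 1060/657 ≈ 1.613 → |1.613 − 1.667| = 0.054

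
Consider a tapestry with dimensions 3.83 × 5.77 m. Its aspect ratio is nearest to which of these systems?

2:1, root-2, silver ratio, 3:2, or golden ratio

5.77/3.83 ≈ 1.507. Nearest candidates are 3:2 (1.500, off by 0.007) and root-2 (1.414, off by 0.093).

3:2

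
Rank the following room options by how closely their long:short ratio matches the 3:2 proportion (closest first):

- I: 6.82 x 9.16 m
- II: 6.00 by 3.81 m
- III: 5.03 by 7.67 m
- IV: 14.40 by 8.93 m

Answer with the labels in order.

Ratios: I = 9.16 / 6.82 ≈ 1.343; II = 6.00 / 3.81 ≈ 1.575; III = 7.67 / 5.03 ≈ 1.525; IV = 14.40 / 8.93 ≈ 1.613.
|Δ from 1.500|: I 0.157; II 0.075; III 0.025; IV 0.113.

III, II, IV, I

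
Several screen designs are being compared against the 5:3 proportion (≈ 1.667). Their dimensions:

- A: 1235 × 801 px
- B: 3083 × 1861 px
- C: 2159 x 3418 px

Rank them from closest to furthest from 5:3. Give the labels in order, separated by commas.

B, C, A

Ratios: A = 1235 / 801 ≈ 1.542; B = 3083 / 1861 ≈ 1.657; C = 3418 / 2159 ≈ 1.583.
|Δ from 1.667|: A 0.125; B 0.010; C 0.084.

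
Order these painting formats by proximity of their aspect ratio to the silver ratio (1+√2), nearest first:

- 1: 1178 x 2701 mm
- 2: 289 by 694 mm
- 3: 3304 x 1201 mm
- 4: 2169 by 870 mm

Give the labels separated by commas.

Ratios: 1 = 2701 / 1178 ≈ 2.293; 2 = 694 / 289 ≈ 2.401; 3 = 3304 / 1201 ≈ 2.751; 4 = 2169 / 870 ≈ 2.493.
|Δ from 2.414|: 1 0.121; 2 0.013; 3 0.337; 4 0.079.

2, 4, 1, 3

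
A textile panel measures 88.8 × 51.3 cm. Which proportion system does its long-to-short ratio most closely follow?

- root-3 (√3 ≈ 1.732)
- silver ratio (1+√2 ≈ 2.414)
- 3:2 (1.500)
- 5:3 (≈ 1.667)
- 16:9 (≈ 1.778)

root-3

88.8/51.3 ≈ 1.731. Nearest candidates are root-3 (1.732, off by 0.001) and 16:9 (1.778, off by 0.047).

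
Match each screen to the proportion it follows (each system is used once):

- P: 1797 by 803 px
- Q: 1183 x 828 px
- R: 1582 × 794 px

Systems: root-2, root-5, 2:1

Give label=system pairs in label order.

P=root-5, Q=root-2, R=2:1

Ratios: P ≈ 2.238; Q ≈ 1.429; R ≈ 1.992.
Targets: root-2 ≈ 1.414; root-5 ≈ 2.236; 2:1 ≈ 2.000.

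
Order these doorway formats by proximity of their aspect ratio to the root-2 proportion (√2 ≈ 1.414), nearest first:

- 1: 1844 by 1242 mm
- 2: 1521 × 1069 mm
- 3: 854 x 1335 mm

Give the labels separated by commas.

2, 1, 3

1: 1844/1242 ≈ 1.485 → |1.485 − 1.414| = 0.071
2: 1521/1069 ≈ 1.423 → |1.423 − 1.414| = 0.009
3: 1335/854 ≈ 1.563 → |1.563 − 1.414| = 0.149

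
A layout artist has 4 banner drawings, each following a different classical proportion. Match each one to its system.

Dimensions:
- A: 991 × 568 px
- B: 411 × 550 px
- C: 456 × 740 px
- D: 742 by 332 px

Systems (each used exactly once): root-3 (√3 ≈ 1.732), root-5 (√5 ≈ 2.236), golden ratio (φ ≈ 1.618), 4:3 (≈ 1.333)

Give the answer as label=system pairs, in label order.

Ratios: A ≈ 1.745; B ≈ 1.338; C ≈ 1.623; D ≈ 2.235.
Targets: root-3 ≈ 1.732; root-5 ≈ 2.236; golden ratio ≈ 1.618; 4:3 ≈ 1.333.

A=root-3, B=4:3, C=golden ratio, D=root-5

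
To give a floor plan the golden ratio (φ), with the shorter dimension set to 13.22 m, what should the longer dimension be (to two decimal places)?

21.39 m

golden ratio ≈ 1.61803.
Longer side = 13.22 × 1.61803 ≈ 21.3904 → 21.39 m.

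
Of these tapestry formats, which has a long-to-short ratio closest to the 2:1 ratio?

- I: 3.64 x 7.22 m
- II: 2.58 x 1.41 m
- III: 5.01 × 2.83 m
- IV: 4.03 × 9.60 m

Target 2:1 ≈ 2.000.
I: 1.984 (Δ0.016)  II: 1.830 (Δ0.170)  III: 1.770 (Δ0.230)  IV: 2.382 (Δ0.382)

I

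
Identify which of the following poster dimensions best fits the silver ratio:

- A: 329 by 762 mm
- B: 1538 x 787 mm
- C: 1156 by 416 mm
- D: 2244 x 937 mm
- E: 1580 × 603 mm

D

Target silver ratio ≈ 2.414.
A: 2.316 (Δ0.098)  B: 1.954 (Δ0.460)  C: 2.779 (Δ0.365)  D: 2.395 (Δ0.019)  E: 2.620 (Δ0.206)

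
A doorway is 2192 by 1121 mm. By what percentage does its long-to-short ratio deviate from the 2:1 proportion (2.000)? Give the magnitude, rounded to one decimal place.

2.2%

Ratio = 2192 / 1121 ≈ 1.9554.
Ideal 2:1 = 2.0000. |1.9554 − 2.0000| / 2.0000 ≈ 2.23% → 2.2%.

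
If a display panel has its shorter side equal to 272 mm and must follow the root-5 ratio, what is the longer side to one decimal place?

608.2 mm

root-5 ≈ 2.23607.
Longer side = 272 × 2.23607 ≈ 608.211 → 608.2 mm.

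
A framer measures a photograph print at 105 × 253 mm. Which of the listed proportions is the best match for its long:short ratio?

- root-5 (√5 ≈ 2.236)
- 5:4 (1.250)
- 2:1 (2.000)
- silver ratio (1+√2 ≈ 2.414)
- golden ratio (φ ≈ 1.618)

silver ratio

Ratio = 253 / 105 ≈ 2.410.
Distances: root-5 2.236 (Δ 0.174); 5:4 1.250 (Δ 1.160); 2:1 2.000 (Δ 0.410); silver ratio 2.414 (Δ 0.004); golden ratio 1.618 (Δ 0.792).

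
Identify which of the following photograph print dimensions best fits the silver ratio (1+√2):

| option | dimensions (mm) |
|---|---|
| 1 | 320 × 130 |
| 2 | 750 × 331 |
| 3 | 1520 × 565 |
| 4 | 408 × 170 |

Target silver ratio ≈ 2.414.
1: 2.462 (Δ0.048)  2: 2.266 (Δ0.148)  3: 2.690 (Δ0.276)  4: 2.400 (Δ0.014)

4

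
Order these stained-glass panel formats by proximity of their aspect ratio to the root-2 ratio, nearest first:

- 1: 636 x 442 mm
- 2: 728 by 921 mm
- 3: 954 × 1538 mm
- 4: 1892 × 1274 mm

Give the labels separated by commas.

1, 4, 2, 3

1: 636/442 ≈ 1.439 → |1.439 − 1.414| = 0.025
2: 921/728 ≈ 1.265 → |1.265 − 1.414| = 0.149
3: 1538/954 ≈ 1.612 → |1.612 − 1.414| = 0.198
4: 1892/1274 ≈ 1.485 → |1.485 − 1.414| = 0.071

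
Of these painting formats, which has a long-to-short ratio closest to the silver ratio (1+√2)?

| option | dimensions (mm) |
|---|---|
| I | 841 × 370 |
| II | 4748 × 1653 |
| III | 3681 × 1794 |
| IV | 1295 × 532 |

Ratios (long/short): I ≈ 2.273; II ≈ 2.872; III ≈ 2.052; IV ≈ 2.434.
silver ratio ≈ 2.414; option IV is nearest (Δ 0.020).

IV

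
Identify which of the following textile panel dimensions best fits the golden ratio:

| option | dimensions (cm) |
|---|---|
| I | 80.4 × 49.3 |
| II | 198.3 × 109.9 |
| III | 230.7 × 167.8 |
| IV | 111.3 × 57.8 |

I

Target golden ratio ≈ 1.618.
I: 1.631 (Δ0.013)  II: 1.804 (Δ0.186)  III: 1.375 (Δ0.243)  IV: 1.926 (Δ0.308)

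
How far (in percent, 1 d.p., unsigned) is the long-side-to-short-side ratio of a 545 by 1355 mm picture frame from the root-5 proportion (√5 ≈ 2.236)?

Ratio = 1355 / 545 ≈ 2.4862.
Ideal root-5 ≈ 2.2361. |2.4862 − 2.2361| / 2.2361 ≈ 11.18% → 11.2%.

11.2%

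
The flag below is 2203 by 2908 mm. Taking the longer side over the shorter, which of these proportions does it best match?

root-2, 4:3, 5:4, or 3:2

Ratio = 2908 / 2203 ≈ 1.320.
Distances: root-2 1.414 (Δ 0.094); 4:3 1.333 (Δ 0.013); 5:4 1.250 (Δ 0.070); 3:2 1.500 (Δ 0.180).

4:3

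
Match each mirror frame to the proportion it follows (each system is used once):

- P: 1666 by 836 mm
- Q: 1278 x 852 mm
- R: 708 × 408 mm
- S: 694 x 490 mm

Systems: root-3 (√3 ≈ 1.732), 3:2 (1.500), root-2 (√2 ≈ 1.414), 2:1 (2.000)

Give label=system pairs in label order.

Ratios: P ≈ 1.993; Q ≈ 1.500; R ≈ 1.735; S ≈ 1.416.
Targets: root-3 ≈ 1.732; 3:2 ≈ 1.500; root-2 ≈ 1.414; 2:1 ≈ 2.000.

P=2:1, Q=3:2, R=root-3, S=root-2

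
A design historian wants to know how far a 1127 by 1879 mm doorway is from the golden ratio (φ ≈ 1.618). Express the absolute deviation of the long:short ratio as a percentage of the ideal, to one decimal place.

3.0%

Ratio = 1879 / 1127 ≈ 1.6673.
Ideal golden ratio ≈ 1.6180. |1.6673 − 1.6180| / 1.6180 ≈ 3.05% → 3.0%.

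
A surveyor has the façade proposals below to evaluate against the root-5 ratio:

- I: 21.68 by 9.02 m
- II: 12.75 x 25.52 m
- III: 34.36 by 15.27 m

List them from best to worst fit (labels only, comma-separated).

Ratios: I = 21.68 / 9.02 ≈ 2.404; II = 25.52 / 12.75 ≈ 2.002; III = 34.36 / 15.27 ≈ 2.250.
|Δ from 2.236|: I 0.168; II 0.234; III 0.014.

III, I, II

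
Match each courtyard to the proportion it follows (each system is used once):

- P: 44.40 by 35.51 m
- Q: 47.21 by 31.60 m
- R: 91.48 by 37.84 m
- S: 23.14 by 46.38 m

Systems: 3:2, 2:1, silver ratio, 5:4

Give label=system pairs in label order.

P=5:4, Q=3:2, R=silver ratio, S=2:1

P = 44.40/35.51 ≈ 1.250 → 5:4 (1.250)
Q = 47.21/31.60 ≈ 1.494 → 3:2 (1.500)
R = 91.48/37.84 ≈ 2.418 → silver ratio (2.414)
S = 46.38/23.14 ≈ 2.004 → 2:1 (2.000)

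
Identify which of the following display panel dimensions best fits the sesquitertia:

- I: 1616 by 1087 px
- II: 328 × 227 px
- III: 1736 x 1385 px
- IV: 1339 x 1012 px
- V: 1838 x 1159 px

IV

Ratios (long/short): I ≈ 1.487; II ≈ 1.445; III ≈ 1.253; IV ≈ 1.323; V ≈ 1.586.
4:3 ≈ 1.333; option IV is nearest (Δ 0.010).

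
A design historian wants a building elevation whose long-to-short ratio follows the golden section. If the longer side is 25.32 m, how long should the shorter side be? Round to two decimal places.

15.65 m

golden ratio ≈ 1.61803.
Shorter side = 25.32 ÷ 1.61803 ≈ 15.6487 → 15.65 m.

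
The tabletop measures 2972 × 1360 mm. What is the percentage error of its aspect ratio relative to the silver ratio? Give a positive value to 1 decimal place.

Ratio = 2972 / 1360 ≈ 2.1853.
Ideal silver ratio ≈ 2.4142. |2.1853 − 2.4142| / 2.4142 ≈ 9.48% → 9.5%.

9.5%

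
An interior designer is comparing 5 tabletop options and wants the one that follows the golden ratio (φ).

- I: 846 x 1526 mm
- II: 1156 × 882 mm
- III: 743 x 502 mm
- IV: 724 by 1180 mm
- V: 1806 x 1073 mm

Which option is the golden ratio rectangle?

IV

Target golden ratio ≈ 1.618.
I: 1.804 (Δ0.186)  II: 1.311 (Δ0.307)  III: 1.480 (Δ0.138)  IV: 1.630 (Δ0.012)  V: 1.683 (Δ0.065)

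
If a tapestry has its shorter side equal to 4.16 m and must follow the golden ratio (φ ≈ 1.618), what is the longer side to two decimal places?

6.73 m

golden ratio ≈ 1.61803.
Longer side = 4.16 × 1.61803 ≈ 6.7310 → 6.73 m.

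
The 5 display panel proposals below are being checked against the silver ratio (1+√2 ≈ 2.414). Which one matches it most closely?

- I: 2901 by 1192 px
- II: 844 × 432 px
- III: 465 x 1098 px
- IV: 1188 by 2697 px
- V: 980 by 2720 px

I

Target silver ratio ≈ 2.414.
I: 2.434 (Δ0.020)  II: 1.954 (Δ0.460)  III: 2.361 (Δ0.053)  IV: 2.270 (Δ0.144)  V: 2.776 (Δ0.362)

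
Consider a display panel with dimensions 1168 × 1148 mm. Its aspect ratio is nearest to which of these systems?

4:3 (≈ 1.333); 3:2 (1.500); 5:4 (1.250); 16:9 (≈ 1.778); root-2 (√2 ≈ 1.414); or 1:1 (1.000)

1:1

1168/1148 ≈ 1.017. Nearest candidates are 1:1 (1.000, off by 0.017) and 5:4 (1.250, off by 0.233).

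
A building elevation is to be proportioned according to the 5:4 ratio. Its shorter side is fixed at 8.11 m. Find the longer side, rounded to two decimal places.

5:4 = 1.25000.
Longer side = 8.11 × 1.25000 ≈ 10.1375 → 10.14 m.

10.14 m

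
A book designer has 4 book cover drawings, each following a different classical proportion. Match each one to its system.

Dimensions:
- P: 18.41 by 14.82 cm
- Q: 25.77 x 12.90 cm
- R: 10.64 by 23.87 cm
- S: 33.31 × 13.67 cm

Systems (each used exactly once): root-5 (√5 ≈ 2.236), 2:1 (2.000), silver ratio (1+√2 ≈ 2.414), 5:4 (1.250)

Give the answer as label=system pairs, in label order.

Ratios: P ≈ 1.242; Q ≈ 1.998; R ≈ 2.243; S ≈ 2.437.
Targets: root-5 ≈ 2.236; 2:1 ≈ 2.000; silver ratio ≈ 2.414; 5:4 ≈ 1.250.

P=5:4, Q=2:1, R=root-5, S=silver ratio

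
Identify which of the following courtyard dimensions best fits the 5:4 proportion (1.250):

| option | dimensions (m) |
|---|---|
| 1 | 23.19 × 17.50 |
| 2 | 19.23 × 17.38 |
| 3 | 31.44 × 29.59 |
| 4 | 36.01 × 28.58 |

4

Ratios (long/short): 1 ≈ 1.325; 2 ≈ 1.106; 3 ≈ 1.063; 4 ≈ 1.260.
5:4 ≈ 1.250; option 4 is nearest (Δ 0.010).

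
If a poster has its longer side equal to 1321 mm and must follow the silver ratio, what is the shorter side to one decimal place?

547.2 mm

silver ratio ≈ 2.41421.
Shorter side = 1321 ÷ 2.41421 ≈ 547.177 → 547.2 mm.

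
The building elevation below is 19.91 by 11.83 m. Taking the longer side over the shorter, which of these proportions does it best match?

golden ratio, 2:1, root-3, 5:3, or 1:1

5:3

19.91/11.83 ≈ 1.683. Nearest candidates are 5:3 (1.667, off by 0.016) and root-3 (1.732, off by 0.049).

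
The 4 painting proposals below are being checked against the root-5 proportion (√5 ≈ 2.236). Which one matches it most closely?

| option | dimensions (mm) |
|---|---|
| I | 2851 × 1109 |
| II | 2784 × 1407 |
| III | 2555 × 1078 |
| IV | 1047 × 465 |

Ratios (long/short): I ≈ 2.571; II ≈ 1.979; III ≈ 2.370; IV ≈ 2.252.
root-5 ≈ 2.236; option IV is nearest (Δ 0.016).

IV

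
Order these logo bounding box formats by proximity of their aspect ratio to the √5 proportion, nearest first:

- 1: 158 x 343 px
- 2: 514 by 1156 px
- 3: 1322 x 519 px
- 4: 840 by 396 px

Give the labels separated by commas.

2, 1, 4, 3

1: 343/158 ≈ 2.171 → |2.171 − 2.236| = 0.065
2: 1156/514 ≈ 2.249 → |2.249 − 2.236| = 0.013
3: 1322/519 ≈ 2.547 → |2.547 − 2.236| = 0.311
4: 840/396 ≈ 2.121 → |2.121 − 2.236| = 0.115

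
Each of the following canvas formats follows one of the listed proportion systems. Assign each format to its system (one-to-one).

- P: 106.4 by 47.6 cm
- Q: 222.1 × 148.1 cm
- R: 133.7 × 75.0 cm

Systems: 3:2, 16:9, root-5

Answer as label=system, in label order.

Ratios: P ≈ 2.235; Q ≈ 1.500; R ≈ 1.783.
Targets: 3:2 ≈ 1.500; 16:9 ≈ 1.778; root-5 ≈ 2.236.

P=root-5, Q=3:2, R=16:9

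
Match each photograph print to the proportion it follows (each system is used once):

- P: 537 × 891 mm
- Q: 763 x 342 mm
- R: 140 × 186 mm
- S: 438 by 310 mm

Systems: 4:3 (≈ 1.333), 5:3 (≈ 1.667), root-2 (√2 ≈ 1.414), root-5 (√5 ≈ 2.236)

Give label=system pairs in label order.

P=5:3, Q=root-5, R=4:3, S=root-2

P = 891/537 ≈ 1.659 → 5:3 (1.667)
Q = 763/342 ≈ 2.231 → root-5 (2.236)
R = 186/140 ≈ 1.329 → 4:3 (1.333)
S = 438/310 ≈ 1.413 → root-2 (1.414)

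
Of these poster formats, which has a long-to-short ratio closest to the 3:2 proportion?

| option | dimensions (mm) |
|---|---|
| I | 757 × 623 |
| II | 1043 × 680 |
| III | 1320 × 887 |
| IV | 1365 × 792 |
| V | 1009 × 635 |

Ratios (long/short): I ≈ 1.215; II ≈ 1.534; III ≈ 1.488; IV ≈ 1.723; V ≈ 1.589.
3:2 ≈ 1.500; option III is nearest (Δ 0.012).

III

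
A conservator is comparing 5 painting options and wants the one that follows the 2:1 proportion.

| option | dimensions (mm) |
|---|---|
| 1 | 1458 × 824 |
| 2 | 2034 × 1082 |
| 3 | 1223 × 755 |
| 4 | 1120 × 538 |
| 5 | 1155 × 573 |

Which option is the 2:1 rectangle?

Ratios (long/short): 1 ≈ 1.769; 2 ≈ 1.880; 3 ≈ 1.620; 4 ≈ 2.082; 5 ≈ 2.016.
2:1 ≈ 2.000; option 5 is nearest (Δ 0.016).

5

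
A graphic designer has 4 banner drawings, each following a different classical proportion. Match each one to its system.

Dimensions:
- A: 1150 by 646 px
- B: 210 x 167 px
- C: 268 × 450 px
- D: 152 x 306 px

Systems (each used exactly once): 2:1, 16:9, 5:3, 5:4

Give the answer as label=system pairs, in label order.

A = 1150/646 ≈ 1.780 → 16:9 (1.778)
B = 210/167 ≈ 1.257 → 5:4 (1.250)
C = 450/268 ≈ 1.679 → 5:3 (1.667)
D = 306/152 ≈ 2.013 → 2:1 (2.000)

A=16:9, B=5:4, C=5:3, D=2:1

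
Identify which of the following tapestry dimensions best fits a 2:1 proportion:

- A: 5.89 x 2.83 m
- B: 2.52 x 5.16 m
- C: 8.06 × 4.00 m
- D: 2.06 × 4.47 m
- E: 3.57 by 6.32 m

Target 2:1 ≈ 2.000.
A: 2.081 (Δ0.081)  B: 2.048 (Δ0.048)  C: 2.015 (Δ0.015)  D: 2.170 (Δ0.170)  E: 1.770 (Δ0.230)

C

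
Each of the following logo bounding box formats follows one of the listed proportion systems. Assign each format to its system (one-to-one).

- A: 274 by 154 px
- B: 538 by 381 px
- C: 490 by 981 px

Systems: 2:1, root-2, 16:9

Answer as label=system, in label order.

A = 274/154 ≈ 1.779 → 16:9 (1.778)
B = 538/381 ≈ 1.412 → root-2 (1.414)
C = 981/490 ≈ 2.002 → 2:1 (2.000)

A=16:9, B=root-2, C=2:1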